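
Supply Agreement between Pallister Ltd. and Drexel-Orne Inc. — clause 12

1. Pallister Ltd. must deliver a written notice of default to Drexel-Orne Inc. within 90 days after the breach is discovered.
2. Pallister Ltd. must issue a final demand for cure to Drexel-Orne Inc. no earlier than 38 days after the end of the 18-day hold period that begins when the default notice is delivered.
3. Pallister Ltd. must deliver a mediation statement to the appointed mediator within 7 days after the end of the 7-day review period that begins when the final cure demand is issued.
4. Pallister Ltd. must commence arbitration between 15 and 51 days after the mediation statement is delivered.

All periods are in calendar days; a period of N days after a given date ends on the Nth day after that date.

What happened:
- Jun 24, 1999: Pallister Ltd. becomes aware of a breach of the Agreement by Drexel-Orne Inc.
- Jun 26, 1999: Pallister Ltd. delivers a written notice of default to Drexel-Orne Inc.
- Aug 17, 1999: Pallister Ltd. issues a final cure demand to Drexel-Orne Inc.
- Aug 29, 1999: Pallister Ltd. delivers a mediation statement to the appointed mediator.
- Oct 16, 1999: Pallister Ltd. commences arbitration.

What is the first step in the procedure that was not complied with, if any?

Step 1 — counting 90 days from Jun 24, 1999 (when the breach is discovered) gives a deadline of Sep 22, 1999; done Jun 26, 1999 — timely.
Step 2 — must wait 38 days from Jul 14, 1999 (end of the 18-day hold period, which began when the default notice is delivered on Jun 26, 1999), so not before Aug 21, 1999; done Aug 17, 1999 — 4 days too early.

Step 2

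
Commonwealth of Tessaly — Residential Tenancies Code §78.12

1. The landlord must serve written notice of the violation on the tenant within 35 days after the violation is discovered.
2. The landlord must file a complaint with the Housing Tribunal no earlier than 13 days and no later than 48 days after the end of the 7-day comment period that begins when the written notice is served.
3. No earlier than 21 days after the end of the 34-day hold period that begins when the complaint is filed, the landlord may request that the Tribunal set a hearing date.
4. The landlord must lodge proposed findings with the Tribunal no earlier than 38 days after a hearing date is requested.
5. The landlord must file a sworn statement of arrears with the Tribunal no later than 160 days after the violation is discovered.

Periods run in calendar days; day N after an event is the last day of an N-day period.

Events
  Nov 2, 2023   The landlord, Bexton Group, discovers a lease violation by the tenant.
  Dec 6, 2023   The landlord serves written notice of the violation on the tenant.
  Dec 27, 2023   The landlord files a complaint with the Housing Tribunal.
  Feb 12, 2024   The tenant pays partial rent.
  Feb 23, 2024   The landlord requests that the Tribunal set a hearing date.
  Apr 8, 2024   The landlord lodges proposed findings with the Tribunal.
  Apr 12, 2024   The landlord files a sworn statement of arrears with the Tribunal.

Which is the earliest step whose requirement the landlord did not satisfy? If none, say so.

Step 5

(1) due by Nov 2, 2023 + 35 days = Dec 7, 2023; completed Dec 6, 2023, before the deadline.
(2) the permitted window runs from Dec 13, 2023 + 13 = Dec 26, 2023 to Dec 13, 2023 + 48 = Jan 30, 2024; Dec 27, 2023 falls inside that range.
(3) permitted from Jan 30, 2024 + 21 days = Feb 20, 2024 onward; Feb 23, 2024 is on or after that date.
(4) permitted from Feb 23, 2024 + 38 days = Apr 1, 2024 onward; done Apr 8, 2024, after the minimum wait.
(5) due by Nov 2, 2023 + 160 days = Apr 10, 2024; Apr 12, 2024 misses that deadline by 2 days.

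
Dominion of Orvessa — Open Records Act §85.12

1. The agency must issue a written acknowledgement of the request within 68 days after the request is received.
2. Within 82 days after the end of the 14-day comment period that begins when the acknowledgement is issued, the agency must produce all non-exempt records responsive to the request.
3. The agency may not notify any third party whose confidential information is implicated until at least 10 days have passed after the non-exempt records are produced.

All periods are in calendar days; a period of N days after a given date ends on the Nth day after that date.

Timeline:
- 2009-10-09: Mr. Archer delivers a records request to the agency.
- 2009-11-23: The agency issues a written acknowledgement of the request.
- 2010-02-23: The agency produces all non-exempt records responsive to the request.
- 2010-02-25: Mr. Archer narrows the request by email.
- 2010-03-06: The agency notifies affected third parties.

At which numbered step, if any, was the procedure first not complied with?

Step 1 — counting 68 days from 2009-10-09 (when the request is received) gives a deadline of 2009-12-16; done 2009-11-23 — timely.
Step 2 — counting 82 days from 2009-12-07 (end of the 14-day comment period, which began when the acknowledgement is issued on 2009-11-23) gives a deadline of 2010-02-27; completed 2010-02-23, before the deadline.
Step 3 — must wait 10 days from 2010-02-23 (when the non-exempt records are produced), so not before 2010-03-05; done 2010-03-06 — permitted.

None — every step was satisfied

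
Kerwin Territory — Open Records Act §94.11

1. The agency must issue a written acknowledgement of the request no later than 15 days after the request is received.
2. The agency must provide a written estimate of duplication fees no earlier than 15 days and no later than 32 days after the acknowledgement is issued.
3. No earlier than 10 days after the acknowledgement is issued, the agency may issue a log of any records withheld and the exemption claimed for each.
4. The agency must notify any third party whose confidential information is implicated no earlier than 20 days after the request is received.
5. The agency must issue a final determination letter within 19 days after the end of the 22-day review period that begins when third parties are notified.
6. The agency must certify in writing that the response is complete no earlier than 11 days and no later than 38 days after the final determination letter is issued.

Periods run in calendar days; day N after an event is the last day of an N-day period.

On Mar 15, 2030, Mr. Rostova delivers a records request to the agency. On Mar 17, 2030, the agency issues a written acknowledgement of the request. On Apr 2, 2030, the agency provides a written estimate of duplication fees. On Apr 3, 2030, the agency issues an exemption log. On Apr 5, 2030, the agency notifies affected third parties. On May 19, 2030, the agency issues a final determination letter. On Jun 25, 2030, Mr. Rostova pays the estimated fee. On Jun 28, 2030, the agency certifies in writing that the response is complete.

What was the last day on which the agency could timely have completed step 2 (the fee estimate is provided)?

Step 2 runs from Mar 17, 2030, when the acknowledgement is issued. The window is 15–32 days after Mar 17, 2030; it closes on Apr 18, 2030.

Apr 18, 2030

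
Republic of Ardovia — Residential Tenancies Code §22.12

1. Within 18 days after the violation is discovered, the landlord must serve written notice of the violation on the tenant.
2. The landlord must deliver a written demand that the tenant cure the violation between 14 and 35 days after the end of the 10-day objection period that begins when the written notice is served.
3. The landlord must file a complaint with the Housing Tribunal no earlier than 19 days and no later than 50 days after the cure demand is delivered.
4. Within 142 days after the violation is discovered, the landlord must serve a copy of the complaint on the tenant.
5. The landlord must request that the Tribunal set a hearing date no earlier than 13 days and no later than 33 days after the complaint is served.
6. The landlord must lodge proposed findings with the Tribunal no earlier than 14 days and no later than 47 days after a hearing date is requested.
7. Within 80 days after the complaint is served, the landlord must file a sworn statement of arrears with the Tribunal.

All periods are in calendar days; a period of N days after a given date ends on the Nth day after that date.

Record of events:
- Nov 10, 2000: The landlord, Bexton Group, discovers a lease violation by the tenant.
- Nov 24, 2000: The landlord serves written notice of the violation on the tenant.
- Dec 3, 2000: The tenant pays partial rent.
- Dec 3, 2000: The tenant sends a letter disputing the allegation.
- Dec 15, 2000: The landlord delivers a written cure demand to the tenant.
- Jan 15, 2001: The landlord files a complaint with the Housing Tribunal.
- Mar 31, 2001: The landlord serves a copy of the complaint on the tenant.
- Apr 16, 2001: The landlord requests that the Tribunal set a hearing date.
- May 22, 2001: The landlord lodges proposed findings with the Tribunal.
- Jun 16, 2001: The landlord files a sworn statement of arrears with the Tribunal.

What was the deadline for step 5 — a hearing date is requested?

Step 5 runs from Mar 31, 2001, when the complaint is served. The window is 13–33 days after Mar 31, 2001; it closes on May 3, 2001.

May 3, 2001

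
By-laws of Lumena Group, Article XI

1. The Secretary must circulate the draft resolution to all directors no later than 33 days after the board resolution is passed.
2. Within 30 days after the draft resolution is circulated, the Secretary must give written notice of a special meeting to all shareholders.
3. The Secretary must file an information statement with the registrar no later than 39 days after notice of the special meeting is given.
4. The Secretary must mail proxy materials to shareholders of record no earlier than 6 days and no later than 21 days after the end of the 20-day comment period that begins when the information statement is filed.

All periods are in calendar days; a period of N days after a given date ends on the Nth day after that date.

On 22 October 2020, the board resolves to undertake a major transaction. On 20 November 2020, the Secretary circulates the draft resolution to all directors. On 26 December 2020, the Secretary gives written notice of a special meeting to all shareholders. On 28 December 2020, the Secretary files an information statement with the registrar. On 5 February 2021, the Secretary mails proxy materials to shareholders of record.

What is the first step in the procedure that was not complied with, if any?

Step 2

Step 1: 33 days after 22 October 2020 (when the board resolution is passed) is 24 November 2020; done 20 November 2020 — timely.
Step 2: 30 days after 20 November 2020 (when the draft resolution is circulated) is 20 December 2020; done 26 December 2020 — 6 days late.
No need to go further; step 2 was not satisfied.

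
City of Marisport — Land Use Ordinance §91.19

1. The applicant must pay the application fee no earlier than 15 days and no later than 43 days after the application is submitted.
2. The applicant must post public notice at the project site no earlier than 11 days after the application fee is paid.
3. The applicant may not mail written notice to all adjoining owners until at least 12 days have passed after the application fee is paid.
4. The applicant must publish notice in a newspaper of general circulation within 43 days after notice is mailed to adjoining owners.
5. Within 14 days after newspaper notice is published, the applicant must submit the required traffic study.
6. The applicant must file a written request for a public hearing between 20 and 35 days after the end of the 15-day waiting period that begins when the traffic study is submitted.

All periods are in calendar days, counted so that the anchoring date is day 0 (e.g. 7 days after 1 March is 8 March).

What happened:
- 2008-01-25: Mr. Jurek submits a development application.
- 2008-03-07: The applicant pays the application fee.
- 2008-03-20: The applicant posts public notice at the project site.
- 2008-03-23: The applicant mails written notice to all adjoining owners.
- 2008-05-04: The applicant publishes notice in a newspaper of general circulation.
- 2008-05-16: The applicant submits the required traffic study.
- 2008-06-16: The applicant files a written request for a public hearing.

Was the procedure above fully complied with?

Step 1: the window is 15–43 days after 2008-01-25 (when the application is submitted), so 2008-02-09 through 2008-03-08; done 2008-03-07 — within the window.
Step 2: the earliest permitted date is 11 days after 2008-03-07 (when the application fee is paid), i.e. 2008-03-18; 2008-03-20 is on or after that date.
Step 3: the earliest permitted date is 12 days after 2008-03-07 (when the application fee is paid), i.e. 2008-03-19; 2008-03-23 is on or after that date.
Step 4: 43 days after 2008-03-23 (when notice is mailed to adjoining owners) is 2008-05-05; 2008-05-04 is within that limit.
Step 5: 14 days after 2008-05-04 (when newspaper notice is published) is 2008-05-18; done 2008-05-16 — timely.
Step 6: the window is 20–35 days after 2008-05-31 (end of the 15-day waiting period, which began when the traffic study is submitted on 2008-05-16), so 2008-06-20 through 2008-07-05; 2008-06-16 is 4 days too early.
The analysis stops there.

No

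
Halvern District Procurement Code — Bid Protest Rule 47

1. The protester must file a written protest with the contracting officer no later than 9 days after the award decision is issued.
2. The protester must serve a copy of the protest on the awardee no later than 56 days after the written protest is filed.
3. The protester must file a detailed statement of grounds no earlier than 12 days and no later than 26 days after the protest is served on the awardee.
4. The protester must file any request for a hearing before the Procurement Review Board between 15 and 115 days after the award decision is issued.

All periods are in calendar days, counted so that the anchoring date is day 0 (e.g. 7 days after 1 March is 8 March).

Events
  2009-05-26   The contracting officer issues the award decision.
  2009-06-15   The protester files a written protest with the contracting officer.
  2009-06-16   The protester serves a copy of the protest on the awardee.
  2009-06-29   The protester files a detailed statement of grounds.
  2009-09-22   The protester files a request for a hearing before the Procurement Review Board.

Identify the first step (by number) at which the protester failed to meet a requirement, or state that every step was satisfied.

Step 1: 9 days after 2009-05-26 (when the award decision is issued) is 2009-06-04; done 2009-06-15 — 11 days late.
The analysis stops there.

Step 1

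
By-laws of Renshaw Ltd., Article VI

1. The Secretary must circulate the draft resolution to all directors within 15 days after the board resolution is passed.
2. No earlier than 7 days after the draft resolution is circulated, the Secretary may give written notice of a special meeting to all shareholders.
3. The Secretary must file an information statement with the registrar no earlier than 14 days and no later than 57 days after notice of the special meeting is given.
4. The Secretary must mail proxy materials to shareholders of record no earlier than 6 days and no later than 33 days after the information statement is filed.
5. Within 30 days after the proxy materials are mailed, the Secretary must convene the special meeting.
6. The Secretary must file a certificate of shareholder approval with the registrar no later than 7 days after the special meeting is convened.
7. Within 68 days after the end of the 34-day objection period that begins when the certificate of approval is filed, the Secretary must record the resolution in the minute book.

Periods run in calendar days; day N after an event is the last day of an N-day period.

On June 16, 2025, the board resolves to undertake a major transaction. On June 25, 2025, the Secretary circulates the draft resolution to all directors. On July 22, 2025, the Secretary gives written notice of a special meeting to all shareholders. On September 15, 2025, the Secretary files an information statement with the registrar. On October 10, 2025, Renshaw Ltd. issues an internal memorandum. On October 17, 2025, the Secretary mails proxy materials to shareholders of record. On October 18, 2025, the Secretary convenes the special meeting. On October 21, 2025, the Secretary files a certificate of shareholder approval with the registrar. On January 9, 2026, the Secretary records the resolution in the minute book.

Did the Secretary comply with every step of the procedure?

Step 1: 15 days after June 16, 2025 (when the board resolution is passed) is July 1, 2025; done June 25, 2025 — timely.
Step 2: the earliest permitted date is 7 days after June 25, 2025 (when the draft resolution is circulated), i.e. July 2, 2025; July 22, 2025 is on or after that date.
Step 3: the window is 14–57 days after July 22, 2025 (when notice of the special meeting is given), so August 5, 2025 through September 17, 2025; September 15, 2025 falls inside that range.
Step 4: the window is 6–33 days after September 15, 2025 (when the information statement is filed), so September 21, 2025 through October 18, 2025; done October 17, 2025, which is between those dates.
Step 5: 30 days after October 17, 2025 (when the proxy materials are mailed) is November 16, 2025; done October 18, 2025 — timely.
Step 6: 7 days after October 18, 2025 (when the special meeting is convened) is October 25, 2025; October 21, 2025 is within that limit.
Step 7: 68 days after November 24, 2025 (end of the 34-day objection period, which began when the certificate of approval is filed on October 21, 2025) is January 31, 2026; January 9, 2026 is within that limit.

Yes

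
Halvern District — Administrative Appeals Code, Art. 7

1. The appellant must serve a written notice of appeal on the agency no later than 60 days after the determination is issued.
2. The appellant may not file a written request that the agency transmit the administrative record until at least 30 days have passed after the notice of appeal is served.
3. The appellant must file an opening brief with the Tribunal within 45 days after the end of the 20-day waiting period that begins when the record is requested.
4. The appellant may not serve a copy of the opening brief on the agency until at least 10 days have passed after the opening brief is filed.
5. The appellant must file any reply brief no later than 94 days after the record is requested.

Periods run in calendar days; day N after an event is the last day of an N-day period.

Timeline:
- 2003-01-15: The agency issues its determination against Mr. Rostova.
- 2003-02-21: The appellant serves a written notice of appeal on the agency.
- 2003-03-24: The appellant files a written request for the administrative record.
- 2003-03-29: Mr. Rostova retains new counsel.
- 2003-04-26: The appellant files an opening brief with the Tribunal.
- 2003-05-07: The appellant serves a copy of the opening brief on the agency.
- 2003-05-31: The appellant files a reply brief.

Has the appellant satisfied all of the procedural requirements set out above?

(1) due by 2003-01-15 + 60 days = 2003-03-16; done 2003-02-21 — timely.
(2) permitted from 2003-02-21 + 30 days = 2003-03-23 onward; 2003-03-24 is on or after that date.
(3) due by 2003-04-13 + 45 days = 2003-05-28; completed 2003-04-26, before the deadline.
(4) permitted from 2003-04-26 + 10 days = 2003-05-06 onward; done 2003-05-07, after the minimum wait.
(5) due by 2003-03-24 + 94 days = 2003-06-26; 2003-05-31 is within that limit.

Yes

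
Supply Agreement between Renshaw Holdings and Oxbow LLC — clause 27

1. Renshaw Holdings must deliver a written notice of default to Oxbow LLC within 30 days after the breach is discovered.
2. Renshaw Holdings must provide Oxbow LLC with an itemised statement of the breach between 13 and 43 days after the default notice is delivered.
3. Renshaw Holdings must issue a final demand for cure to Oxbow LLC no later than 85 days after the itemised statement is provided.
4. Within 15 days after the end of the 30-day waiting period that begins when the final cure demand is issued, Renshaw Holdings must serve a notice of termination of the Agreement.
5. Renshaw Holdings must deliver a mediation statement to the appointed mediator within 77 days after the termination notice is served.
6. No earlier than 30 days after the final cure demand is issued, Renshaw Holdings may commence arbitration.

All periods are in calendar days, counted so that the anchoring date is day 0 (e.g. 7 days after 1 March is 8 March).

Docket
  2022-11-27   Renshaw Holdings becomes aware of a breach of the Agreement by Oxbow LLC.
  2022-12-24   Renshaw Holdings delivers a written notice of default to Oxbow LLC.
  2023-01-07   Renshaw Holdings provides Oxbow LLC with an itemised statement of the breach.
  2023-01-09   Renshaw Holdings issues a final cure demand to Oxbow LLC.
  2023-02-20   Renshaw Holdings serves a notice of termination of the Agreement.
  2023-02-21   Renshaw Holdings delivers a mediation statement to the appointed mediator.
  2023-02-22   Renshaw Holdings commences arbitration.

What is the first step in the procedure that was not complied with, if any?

None — every step was satisfied

(1) due by 2022-11-27 + 30 days = 2022-12-27; 2022-12-24 is within that limit.
(2) the permitted window runs from 2022-12-24 + 13 = 2023-01-06 to 2022-12-24 + 43 = 2023-02-05; done 2023-01-07, which is between those dates.
(3) due by 2023-01-07 + 85 days = 2023-04-02; done 2023-01-09 — timely.
(4) due by 2023-02-08 + 15 days = 2023-02-23; 2023-02-20 is within that limit.
(5) due by 2023-02-20 + 77 days = 2023-05-08; completed 2023-02-21, before the deadline.
(6) permitted from 2023-01-09 + 30 days = 2023-02-08 onward; done 2023-02-22 — permitted.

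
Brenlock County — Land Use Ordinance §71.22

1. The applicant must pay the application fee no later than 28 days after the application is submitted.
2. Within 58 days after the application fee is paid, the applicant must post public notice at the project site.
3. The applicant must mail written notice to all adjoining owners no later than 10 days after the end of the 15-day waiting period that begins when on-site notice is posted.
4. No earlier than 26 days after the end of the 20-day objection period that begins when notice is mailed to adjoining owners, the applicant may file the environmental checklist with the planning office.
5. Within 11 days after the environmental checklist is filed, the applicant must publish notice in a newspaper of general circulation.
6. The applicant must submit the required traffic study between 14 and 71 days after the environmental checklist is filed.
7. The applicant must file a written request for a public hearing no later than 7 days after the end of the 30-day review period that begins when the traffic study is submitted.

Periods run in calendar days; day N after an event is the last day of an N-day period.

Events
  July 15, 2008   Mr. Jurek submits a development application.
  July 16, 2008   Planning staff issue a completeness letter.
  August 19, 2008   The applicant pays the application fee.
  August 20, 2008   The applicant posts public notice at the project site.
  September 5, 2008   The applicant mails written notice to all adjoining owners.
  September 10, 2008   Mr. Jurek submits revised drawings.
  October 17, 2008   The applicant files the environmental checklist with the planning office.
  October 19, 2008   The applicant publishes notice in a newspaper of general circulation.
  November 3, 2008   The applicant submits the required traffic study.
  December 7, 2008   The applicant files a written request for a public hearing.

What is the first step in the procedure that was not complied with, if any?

Step 1: 28 days after July 15, 2008 (when the application is submitted) is August 12, 2008; August 19, 2008 misses that deadline by 7 days.
That is the first point of non-compliance.

Step 1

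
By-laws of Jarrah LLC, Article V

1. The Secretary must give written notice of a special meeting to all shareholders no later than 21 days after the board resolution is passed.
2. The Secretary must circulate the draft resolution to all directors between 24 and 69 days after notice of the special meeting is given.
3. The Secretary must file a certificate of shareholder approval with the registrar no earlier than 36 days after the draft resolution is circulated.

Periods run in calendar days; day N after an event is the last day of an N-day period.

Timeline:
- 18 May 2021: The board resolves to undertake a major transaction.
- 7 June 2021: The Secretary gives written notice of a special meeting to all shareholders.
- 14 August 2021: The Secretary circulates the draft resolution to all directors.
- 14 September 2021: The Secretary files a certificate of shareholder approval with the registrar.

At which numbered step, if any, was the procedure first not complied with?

(1) due by 18 May 2021 + 21 days = 8 June 2021; done 7 June 2021 — timely.
(2) the permitted window runs from 7 June 2021 + 24 = 1 July 2021 to 7 June 2021 + 69 = 15 August 2021; done 14 August 2021, which is between those dates.
(3) permitted from 14 August 2021 + 36 days = 19 September 2021 onward; acted on 14 September 2021, 5 days prematurely.
The analysis stops there.

Step 3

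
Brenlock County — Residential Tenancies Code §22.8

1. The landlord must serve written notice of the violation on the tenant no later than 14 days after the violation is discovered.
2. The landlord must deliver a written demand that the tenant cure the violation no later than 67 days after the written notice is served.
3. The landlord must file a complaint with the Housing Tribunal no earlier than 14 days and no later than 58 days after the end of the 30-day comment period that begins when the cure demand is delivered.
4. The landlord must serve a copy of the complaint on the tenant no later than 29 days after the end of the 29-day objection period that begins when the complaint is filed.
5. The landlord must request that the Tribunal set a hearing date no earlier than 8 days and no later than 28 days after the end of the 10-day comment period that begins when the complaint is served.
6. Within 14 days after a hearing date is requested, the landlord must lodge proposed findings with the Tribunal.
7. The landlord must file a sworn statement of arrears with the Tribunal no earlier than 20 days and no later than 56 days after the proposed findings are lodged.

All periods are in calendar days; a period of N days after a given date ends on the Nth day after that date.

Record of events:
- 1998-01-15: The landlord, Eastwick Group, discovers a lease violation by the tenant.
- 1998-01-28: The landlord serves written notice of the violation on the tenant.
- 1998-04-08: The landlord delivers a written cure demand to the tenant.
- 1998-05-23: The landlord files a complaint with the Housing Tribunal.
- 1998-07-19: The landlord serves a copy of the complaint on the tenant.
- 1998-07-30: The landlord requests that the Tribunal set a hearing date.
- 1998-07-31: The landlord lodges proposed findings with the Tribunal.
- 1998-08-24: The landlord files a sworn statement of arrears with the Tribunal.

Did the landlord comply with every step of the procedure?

(1) due by 1998-01-15 + 14 days = 1998-01-29; completed 1998-01-28, before the deadline.
(2) due by 1998-01-28 + 67 days = 1998-04-05; 1998-04-08 misses that deadline by 3 days.
The procedure was therefore not followed at step 2.

No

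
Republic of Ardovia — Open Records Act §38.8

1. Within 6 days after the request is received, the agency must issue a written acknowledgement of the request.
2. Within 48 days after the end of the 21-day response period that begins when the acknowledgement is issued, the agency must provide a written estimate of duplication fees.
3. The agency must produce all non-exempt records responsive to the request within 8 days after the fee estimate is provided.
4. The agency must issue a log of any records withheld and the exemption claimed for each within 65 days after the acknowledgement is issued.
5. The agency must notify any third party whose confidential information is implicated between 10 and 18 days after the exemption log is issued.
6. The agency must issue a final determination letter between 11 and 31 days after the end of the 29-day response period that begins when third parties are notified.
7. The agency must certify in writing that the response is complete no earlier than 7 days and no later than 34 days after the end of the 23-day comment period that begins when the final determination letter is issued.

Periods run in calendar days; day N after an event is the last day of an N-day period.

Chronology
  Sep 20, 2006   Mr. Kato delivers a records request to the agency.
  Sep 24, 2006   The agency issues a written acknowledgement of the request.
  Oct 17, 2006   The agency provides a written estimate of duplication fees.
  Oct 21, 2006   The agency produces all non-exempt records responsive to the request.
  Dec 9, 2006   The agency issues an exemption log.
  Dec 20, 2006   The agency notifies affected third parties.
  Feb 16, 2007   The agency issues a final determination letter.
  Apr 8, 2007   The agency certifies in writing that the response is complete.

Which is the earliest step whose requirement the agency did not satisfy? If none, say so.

Step 4

(1) due by Sep 20, 2006 + 6 days = Sep 26, 2006; Sep 24, 2006 is within that limit.
(2) due by Oct 15, 2006 + 48 days = Dec 2, 2006; completed Oct 17, 2006, before the deadline.
(3) due by Oct 17, 2006 + 8 days = Oct 25, 2006; Oct 21, 2006 is within that limit.
(4) due by Sep 24, 2006 + 65 days = Nov 28, 2006; not done until Dec 9, 2006, 11 days after the deadline.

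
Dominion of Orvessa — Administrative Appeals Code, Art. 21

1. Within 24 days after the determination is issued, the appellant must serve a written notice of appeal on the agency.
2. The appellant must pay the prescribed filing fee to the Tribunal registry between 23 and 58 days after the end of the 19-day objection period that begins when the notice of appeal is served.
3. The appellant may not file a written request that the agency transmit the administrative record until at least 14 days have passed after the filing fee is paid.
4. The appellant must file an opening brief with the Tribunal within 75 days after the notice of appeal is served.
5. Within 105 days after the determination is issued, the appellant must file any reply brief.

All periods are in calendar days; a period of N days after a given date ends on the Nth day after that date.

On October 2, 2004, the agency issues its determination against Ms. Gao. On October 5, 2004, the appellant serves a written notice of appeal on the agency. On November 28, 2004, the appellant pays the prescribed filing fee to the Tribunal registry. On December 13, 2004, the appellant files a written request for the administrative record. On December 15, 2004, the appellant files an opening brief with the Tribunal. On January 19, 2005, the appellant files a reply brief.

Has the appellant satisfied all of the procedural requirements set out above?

No

Step 1 — counting 24 days from October 2, 2004 (when the determination is issued) gives a deadline of October 26, 2004; October 5, 2004 is within that limit.
Step 2 — 23 and 58 days from October 24, 2004 (end of the 19-day objection period, which began when the notice of appeal is served on October 5, 2004) are November 16, 2004 and December 21, 2004 respectively; done November 28, 2004, which is between those dates.
Step 3 — must wait 14 days from November 28, 2004 (when the filing fee is paid), so not before December 12, 2004; done December 13, 2004, after the minimum wait.
Step 4 — counting 75 days from October 5, 2004 (when the notice of appeal is served) gives a deadline of December 19, 2004; done December 15, 2004 — timely.
Step 5 — counting 105 days from October 2, 2004 (when the determination is issued) gives a deadline of January 15, 2005; January 19, 2005 misses that deadline by 4 days.
No need to go further; step 5 was not satisfied.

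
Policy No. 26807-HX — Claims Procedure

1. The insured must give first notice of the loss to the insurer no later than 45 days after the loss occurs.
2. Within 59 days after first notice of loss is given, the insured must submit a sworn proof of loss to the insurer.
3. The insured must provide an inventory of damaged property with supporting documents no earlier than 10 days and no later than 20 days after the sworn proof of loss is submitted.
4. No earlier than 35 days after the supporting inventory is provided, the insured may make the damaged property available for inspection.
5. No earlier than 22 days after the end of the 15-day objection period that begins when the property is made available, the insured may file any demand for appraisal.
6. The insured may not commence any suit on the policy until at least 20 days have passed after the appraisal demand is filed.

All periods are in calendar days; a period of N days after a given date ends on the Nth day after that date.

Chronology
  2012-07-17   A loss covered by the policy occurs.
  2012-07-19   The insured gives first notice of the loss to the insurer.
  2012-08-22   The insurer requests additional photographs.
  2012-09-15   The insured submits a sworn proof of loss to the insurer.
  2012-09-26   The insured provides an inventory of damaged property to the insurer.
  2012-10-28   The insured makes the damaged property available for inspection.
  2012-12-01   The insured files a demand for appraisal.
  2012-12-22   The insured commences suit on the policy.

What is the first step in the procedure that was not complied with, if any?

Step 4

Step 1 — counting 45 days from 2012-07-17 (when the loss occurs) gives a deadline of 2012-08-31; done 2012-07-19 — timely.
Step 2 — counting 59 days from 2012-07-19 (when first notice of loss is given) gives a deadline of 2012-09-16; done 2012-09-15 — timely.
Step 3 — 10 and 20 days from 2012-09-15 (when the sworn proof of loss is submitted) are 2012-09-25 and 2012-10-05 respectively; done 2012-09-26 — within the window.
Step 4 — must wait 35 days from 2012-09-26 (when the supporting inventory is provided), so not before 2012-10-31; 2012-10-28 is 3 days before the earliest permitted date.
Later steps need not be reached.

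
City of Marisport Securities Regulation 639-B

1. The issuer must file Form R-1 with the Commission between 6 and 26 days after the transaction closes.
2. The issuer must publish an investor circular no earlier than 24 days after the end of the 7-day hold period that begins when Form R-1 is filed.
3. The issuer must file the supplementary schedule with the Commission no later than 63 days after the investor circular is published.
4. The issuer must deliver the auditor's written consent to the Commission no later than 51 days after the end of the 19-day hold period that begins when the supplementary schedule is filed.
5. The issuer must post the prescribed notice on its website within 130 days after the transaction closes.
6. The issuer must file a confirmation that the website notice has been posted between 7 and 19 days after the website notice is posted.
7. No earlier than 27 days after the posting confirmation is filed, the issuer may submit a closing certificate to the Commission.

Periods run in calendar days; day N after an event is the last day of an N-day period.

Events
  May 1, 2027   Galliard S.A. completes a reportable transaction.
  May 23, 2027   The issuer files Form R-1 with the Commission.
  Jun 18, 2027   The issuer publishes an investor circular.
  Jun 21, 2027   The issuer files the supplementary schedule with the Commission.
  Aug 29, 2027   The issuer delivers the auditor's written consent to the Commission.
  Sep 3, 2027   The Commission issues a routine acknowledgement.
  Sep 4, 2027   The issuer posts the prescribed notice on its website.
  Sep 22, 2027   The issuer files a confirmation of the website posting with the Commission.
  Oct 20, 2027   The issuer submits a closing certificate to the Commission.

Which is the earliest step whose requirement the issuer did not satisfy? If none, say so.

Step 2

Step 1: the window is 6–26 days after May 1, 2027 (when the transaction closes), so May 7, 2027 through May 27, 2027; May 23, 2027 falls inside that range.
Step 2: the earliest permitted date is 24 days after May 30, 2027 (end of the 7-day hold period, which began when Form R-1 is filed on May 23, 2027), i.e. Jun 23, 2027; done Jun 18, 2027 — 5 days too early.
Later steps need not be reached.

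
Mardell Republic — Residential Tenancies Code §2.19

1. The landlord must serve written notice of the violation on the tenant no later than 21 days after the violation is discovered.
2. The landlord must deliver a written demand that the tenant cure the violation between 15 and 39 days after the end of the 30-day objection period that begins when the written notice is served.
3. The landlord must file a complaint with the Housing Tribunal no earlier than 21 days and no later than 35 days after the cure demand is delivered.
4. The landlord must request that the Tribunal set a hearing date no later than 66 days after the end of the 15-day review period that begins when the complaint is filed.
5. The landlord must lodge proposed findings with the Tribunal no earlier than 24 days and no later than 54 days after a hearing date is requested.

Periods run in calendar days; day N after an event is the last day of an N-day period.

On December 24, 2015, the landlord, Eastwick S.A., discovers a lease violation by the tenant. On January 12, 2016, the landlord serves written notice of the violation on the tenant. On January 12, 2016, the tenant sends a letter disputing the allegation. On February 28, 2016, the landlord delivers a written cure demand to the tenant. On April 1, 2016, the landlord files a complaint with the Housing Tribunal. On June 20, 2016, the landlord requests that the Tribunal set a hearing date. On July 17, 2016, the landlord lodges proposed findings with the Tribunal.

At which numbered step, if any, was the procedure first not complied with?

None — every step was satisfied

Step 1: 21 days after December 24, 2015 (when the violation is discovered) is January 14, 2016; completed January 12, 2016, before the deadline.
Step 2: the window is 15–39 days after February 11, 2016 (end of the 30-day objection period, which began when the written notice is served on January 12, 2016), so February 26, 2016 through March 21, 2016; done February 28, 2016 — within the window.
Step 3: the window is 21–35 days after February 28, 2016 (when the cure demand is delivered), so March 20, 2016 through April 3, 2016; done April 1, 2016, which is between those dates.
Step 4: 66 days after April 16, 2016 (end of the 15-day review period, which began when the complaint is filed on April 1, 2016) is June 21, 2016; done June 20, 2016 — timely.
Step 5: the window is 24–54 days after June 20, 2016 (when a hearing date is requested), so July 14, 2016 through August 13, 2016; done July 17, 2016 — within the window.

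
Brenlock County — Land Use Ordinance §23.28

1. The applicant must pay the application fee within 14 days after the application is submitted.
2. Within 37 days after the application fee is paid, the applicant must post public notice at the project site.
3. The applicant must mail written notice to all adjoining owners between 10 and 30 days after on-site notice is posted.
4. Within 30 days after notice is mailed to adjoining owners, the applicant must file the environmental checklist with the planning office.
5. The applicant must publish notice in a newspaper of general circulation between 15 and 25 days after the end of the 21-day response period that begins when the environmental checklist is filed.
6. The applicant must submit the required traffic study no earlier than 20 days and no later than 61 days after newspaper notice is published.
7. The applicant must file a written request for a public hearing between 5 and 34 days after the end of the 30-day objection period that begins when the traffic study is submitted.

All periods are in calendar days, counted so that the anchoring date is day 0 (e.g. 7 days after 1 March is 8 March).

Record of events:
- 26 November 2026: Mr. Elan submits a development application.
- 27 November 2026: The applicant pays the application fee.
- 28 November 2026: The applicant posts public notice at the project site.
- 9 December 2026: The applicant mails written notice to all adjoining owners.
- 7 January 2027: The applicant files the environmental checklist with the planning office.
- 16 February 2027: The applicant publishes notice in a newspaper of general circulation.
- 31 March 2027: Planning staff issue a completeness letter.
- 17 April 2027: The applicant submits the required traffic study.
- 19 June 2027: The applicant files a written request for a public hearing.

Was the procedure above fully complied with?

Step 1: 14 days after 26 November 2026 (when the application is submitted) is 10 December 2026; done 27 November 2026 — timely.
Step 2: 37 days after 27 November 2026 (when the application fee is paid) is 3 January 2027; 28 November 2026 is within that limit.
Step 3: the window is 10–30 days after 28 November 2026 (when on-site notice is posted), so 8 December 2026 through 28 December 2026; done 9 December 2026, which is between those dates.
Step 4: 30 days after 9 December 2026 (when notice is mailed to adjoining owners) is 8 January 2027; completed 7 January 2027, before the deadline.
Step 5: the window is 15–25 days after 28 January 2027 (end of the 21-day response period, which began when the environmental checklist is filed on 7 January 2027), so 12 February 2027 through 22 February 2027; done 16 February 2027 — within the window.
Step 6: the window is 20–61 days after 16 February 2027 (when newspaper notice is published), so 8 March 2027 through 18 April 2027; done 17 April 2027, which is between those dates.
Step 7: the window is 5–34 days after 17 May 2027 (end of the 30-day objection period, which began when the traffic study is submitted on 17 April 2027), so 22 May 2027 through 20 June 2027; 19 June 2027 falls inside that range.

Yes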